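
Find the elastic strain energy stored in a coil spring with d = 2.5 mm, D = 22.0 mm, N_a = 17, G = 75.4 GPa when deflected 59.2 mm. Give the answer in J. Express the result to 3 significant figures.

k = Gd⁴/(8D³N_a) = (75.4×10³)(2.5⁴)/(8·22.0³·17) = 2.0339 N/mm
U = ½kδ² = 0.5 × 2.0339 × 59.2² = 3564 N·mm = 3.564 J

3.56 J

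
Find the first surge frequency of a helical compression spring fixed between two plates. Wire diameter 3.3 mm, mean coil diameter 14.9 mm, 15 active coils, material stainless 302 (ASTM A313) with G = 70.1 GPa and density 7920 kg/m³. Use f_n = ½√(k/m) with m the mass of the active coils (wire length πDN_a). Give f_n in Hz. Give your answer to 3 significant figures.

k = Gd⁴/(8D³N_a) = (70.1×10³)(3.3⁴)/(8·14.9³·15) = 20.943 N/mm = 20943 N/m
Wire length L = πDN_a = π·14.9·15 = 702.15 mm
m = ρ·(πd²/4)·L = 7920 × 8.553×10⁻⁶ m² × 0.70215 m = 0.047563 kg
f_n = ½√(k/m) = 0.5·√(20943/0.047563) = 0.5·√(4.4031e+05) = 331.78 Hz

332 Hz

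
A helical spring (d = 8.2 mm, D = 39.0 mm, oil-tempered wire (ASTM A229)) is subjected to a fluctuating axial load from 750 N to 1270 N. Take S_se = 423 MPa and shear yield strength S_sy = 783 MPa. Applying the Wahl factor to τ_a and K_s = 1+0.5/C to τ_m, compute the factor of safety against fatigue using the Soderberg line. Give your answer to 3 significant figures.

C = D/d = 39.0/8.2 = 4.7561; K_W = (4C−1)/(4C−4)+0.615/C = 1.3290; K_s = 1+0.5/C = 1.1051
F_a = (F_max−F_min)/2 = 260 N; F_m = (F_max+F_min)/2 = 1010 N
τ_a = K_W·8F_aD/(πd³) = 1.3290 × 46.831 = 62.238 MPa
τ_m = K_s·8F_mD/(πd³) = 1.1051 × 181.92 = 201.05 MPa
Soderberg: 1/n_f = τ_a/S_se + τ_m/S_sy = 62.238/423 + 201.05/783 = 0.14713 + 0.25676 = 0.4039
n_f = 1/0.4039 = 2.476

2.48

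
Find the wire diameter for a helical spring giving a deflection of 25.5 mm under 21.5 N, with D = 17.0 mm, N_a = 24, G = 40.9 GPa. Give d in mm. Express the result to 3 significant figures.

2.10 mm

Required rate k = F/δ = 21.5/25.5 = 0.84314 N/mm
d = (8D³N_a·k / G)^(1/4) = (8·17.0³·24·0.84314 / (40.9×10³))^0.25
  = (19.446)^0.25 = 2.0999 mm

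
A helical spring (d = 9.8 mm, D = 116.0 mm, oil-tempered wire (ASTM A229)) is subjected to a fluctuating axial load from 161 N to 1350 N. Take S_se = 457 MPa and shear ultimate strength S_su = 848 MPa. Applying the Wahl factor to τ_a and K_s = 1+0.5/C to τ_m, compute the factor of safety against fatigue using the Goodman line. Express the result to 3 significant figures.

C = D/d = 116.0/9.8 = 11.8367; K_W = (4C−1)/(4C−4)+0.615/C = 1.1212; K_s = 1+0.5/C = 1.0422
F_a = (F_max−F_min)/2 = 594.5 N; F_m = (F_max+F_min)/2 = 755.5 N
τ_a = K_W·8F_aD/(πd³) = 1.1212 × 186.58 = 209.19 MPa
τ_m = K_s·8F_mD/(πd³) = 1.0422 × 237.11 = 247.13 MPa
Goodman: 1/n_f = τ_a/S_se + τ_m/S_su = 209.19/457 + 247.13/848 = 0.45775 + 0.29142 = 0.74917
n_f = 1/0.74917 = 1.335

1.33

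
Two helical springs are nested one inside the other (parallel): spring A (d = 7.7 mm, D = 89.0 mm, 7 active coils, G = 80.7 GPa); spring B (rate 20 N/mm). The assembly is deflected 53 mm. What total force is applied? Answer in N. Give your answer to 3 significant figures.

1440 N

k_A = Gd⁴/(8D³N_a) = (80.7×10³)(7.7⁴)/(8·89.0³·7) = 7.1859 N/mm
Parallel: k_eq = 7.1859 + 20 = 27.186 N/mm
F = k_eq·δ = 27.186·53 = 1440.9 N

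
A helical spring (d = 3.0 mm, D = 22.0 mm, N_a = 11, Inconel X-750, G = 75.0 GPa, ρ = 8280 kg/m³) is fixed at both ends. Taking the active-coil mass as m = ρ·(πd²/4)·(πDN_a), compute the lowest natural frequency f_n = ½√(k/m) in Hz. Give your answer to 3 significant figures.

191 Hz

k = Gd⁴/(8D³N_a) = (75.0×10³)(3.0⁴)/(8·22.0³·11) = 6.4833 N/mm = 6483.3 N/m
Wire length L = πDN_a = π·22.0·11 = 760.27 mm
m = ρ·(πd²/4)·L = 8280 × 7.0686×10⁻⁶ m² × 0.76027 m = 0.044497 kg
f_n = ½√(k/m) = 0.5·√(6483.3/0.044497) = 0.5·√(1.457e+05) = 190.86 Hz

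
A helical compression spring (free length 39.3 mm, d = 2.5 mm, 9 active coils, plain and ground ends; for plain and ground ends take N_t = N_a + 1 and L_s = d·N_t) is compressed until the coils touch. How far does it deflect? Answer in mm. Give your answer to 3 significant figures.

N_t = 10; L_s = 2.5·10 = 25 mm
δ_solid = L₀ − L_s = 39.3 − 25 = 14.3 mm

14.3 mm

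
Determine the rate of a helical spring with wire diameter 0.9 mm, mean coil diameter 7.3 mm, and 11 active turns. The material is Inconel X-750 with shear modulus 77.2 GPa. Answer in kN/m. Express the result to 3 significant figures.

k = Gd⁴/(8D³N_a) = (77.2×10³ × 0.9⁴) / (8 × 7.3³ × 11)
  = 50650.9 / 34233.5 = 1.4796 N/mm

1.48 kN/m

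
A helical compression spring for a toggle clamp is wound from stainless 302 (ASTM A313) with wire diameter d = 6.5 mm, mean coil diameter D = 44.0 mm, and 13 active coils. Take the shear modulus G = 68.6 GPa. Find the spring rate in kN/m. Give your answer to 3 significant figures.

13.8 kN/m

k = Gd⁴/(8D³N_a) = (68.6×10³ × 6.5⁴) / (8 × 44.0³ × 13)
  = 1.22455e+08 / 8.85914e+06 = 13.822 N/mm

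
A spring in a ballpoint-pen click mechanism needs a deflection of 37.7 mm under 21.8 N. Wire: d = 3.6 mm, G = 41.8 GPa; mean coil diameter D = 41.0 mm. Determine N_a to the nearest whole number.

22

Required rate k = F/δ = 21.8/37.7 = 0.57825 N/mm
N_a = Gd⁴/(8D³k) = (41.8×10³ × 3.6⁴)/(8 × 41.0³ × 0.57825)
    = 7.02079e+06 / 318828 = 22.02 → 22 coils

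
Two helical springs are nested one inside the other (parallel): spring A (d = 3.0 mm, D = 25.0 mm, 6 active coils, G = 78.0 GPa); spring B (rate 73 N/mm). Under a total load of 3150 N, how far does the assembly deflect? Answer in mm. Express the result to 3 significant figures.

k_A = Gd⁴/(8D³N_a) = (78.0×10³)(3.0⁴)/(8·25.0³·6) = 8.424 N/mm
Parallel: k_eq = 8.424 + 73 = 81.424 N/mm
δ = F/k_eq = 3150/81.424 = 38.686 mm

38.7 mm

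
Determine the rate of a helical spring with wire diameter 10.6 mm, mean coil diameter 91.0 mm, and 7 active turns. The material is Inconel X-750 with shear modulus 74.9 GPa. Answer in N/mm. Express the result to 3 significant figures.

22.4 N/mm

k = Gd⁴/(8D³N_a) = (74.9×10³ × 10.6⁴) / (8 × 91.0³ × 7)
  = 9.45595e+08 / 4.22e+07 = 22.407 N/mm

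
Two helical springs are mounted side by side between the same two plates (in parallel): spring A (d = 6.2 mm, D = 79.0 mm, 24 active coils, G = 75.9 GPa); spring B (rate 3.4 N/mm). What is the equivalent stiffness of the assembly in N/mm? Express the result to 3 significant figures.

4.58 N/mm

k_A = Gd⁴/(8D³N_a) = (75.9×10³)(6.2⁴)/(8·79.0³·24) = 1.1847 N/mm
Parallel: k_eq = 1.1847 + 3.4 = 4.5847 N/mm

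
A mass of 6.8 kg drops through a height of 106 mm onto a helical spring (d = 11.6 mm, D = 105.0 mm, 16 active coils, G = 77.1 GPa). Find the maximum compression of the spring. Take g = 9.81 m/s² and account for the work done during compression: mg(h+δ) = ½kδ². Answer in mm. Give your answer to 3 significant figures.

46.5 mm

k = Gd⁴/(8D³N_a) = (77.1×10³)(11.6⁴)/(8·105.0³·16) = 9.4212 N/mm
W = mg = 6.8 × 9.81 = 66.708 N
½kδ² − Wδ − Wh = 0 → δ = (W + √(W² + 2kWh))/k
δ = (66.708 + √(4450 + 133236))/9.4212 = (66.708 + 371.06)/9.4212 = 46.466 mm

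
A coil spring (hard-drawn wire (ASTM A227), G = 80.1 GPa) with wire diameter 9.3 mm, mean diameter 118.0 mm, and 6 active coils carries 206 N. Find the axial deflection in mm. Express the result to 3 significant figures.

k = Gd⁴/(8D³N_a) = (80.1×10³)(9.3⁴)/(8·118.0³·6) = 7.5976 N/mm
δ = F/k = 206 / 7.5976 = 27.114 mm

27.1 mm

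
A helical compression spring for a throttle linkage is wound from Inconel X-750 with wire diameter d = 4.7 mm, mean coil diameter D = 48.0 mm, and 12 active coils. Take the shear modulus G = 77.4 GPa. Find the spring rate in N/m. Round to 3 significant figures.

3560 N/m

k = Gd⁴/(8D³N_a) = (77.4×10³ × 4.7⁴) / (8 × 48.0³ × 12)
  = 3.77687e+07 / 1.06168e+07 = 3.5574 N/mm = 3557.4 N/m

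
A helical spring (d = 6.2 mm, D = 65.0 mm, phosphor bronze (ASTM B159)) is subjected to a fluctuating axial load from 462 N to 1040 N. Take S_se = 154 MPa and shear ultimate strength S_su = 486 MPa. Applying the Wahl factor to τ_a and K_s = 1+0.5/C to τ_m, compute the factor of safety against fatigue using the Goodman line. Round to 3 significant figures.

0.384

C = D/d = 65.0/6.2 = 10.4839; K_W = (4C−1)/(4C−4)+0.615/C = 1.1377; K_s = 1+0.5/C = 1.0477
F_a = (F_max−F_min)/2 = 289 N; F_m = (F_max+F_min)/2 = 751 N
τ_a = K_W·8F_aD/(πd³) = 1.1377 × 200.71 = 228.36 MPa
τ_m = K_s·8F_mD/(πd³) = 1.0477 × 521.58 = 546.45 MPa
Goodman: 1/n_f = τ_a/S_se + τ_m/S_su = 228.36/154 + 546.45/486 = 1.48286 + 1.12439 = 2.6072
n_f = 1/2.6072 = 0.3835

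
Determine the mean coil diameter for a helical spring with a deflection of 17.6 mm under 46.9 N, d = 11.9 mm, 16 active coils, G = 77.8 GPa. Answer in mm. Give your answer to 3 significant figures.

166 mm

Required rate k = F/δ = 46.9/17.6 = 2.6648 N/mm
D = (Gd⁴/(8N_a·k))^(1/3) = (77.8×10³·11.9⁴/(8·16·2.6648))^(1/3)
  = (4.57401e+06)^(1/3) = 165.9966 mm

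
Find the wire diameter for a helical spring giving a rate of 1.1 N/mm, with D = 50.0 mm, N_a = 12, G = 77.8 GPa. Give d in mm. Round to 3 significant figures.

3.61 mm

d = (8D³N_a·k / G)^(1/4) = (8·50.0³·12·1.1 / (77.8×10³))^0.25
  = (169.67)^0.25 = 3.6091 mm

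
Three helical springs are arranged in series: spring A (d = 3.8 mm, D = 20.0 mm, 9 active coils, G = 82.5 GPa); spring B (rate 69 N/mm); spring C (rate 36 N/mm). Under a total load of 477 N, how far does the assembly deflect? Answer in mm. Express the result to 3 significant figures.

36.1 mm

k_A = Gd⁴/(8D³N_a) = (82.5×10³)(3.8⁴)/(8·20.0³·9) = 29.865 N/mm
Series: 1/k_eq = 1/29.865 + 1/69 + 1/36 = 0.075754; k_eq = 13.201 N/mm
δ = F/k_eq = 477/13.201 = 36.135 mm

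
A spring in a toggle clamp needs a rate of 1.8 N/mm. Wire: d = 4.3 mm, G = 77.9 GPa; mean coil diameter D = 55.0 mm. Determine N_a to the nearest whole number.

11

N_a = Gd⁴/(8D³k) = (77.9×10³ × 4.3⁴)/(8 × 55.0³ × 1.8)
    = 2.66325e+07 / 2.3958e+06 = 11.12 → 11 coils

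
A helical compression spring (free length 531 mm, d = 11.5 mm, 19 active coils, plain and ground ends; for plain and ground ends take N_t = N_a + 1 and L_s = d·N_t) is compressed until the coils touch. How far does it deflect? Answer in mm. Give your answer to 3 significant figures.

N_t = 20; L_s = 11.5·20 = 230 mm
δ_solid = L₀ − L_s = 531 − 230 = 301 mm

301 mm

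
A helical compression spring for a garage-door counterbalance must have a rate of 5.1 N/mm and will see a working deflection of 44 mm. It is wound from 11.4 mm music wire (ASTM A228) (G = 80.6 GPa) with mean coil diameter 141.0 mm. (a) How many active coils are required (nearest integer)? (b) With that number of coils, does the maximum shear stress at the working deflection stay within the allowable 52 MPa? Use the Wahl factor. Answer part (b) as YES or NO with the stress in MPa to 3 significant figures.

N_a = Gd⁴/(8D³k) = (80.6×10³)(11.4⁴)/(8·141.0³·5.1) = 11.9 → N_a = 12
Actual rate k = Gd⁴/(8D³·12) = 5.0585 N/mm
Working load F = kδ = 5.0585·44 = 222.58 N
C = 141.0/11.4 = 12.3684; K_W = (4C−1)/(4C−4)+0.615/C = 1.1157
τ_max = K_W·8FD/(πd³) = 1.1157·53.942 = 60.182 MPa
τ_max > 52 MPa → exceeds allowable

(a) 12 coils; (b) NO, τ_max = 60.2 MPa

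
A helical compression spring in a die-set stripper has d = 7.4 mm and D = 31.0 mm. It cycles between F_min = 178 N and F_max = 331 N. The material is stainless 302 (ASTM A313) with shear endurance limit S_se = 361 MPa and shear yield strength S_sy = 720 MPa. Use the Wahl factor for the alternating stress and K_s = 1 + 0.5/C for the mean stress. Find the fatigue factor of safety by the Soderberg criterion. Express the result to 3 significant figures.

C = D/d = 31.0/7.4 = 4.1892; K_W = (4C−1)/(4C−4)+0.615/C = 1.3820; K_s = 1+0.5/C = 1.1194
F_a = (F_max−F_min)/2 = 76.5 N; F_m = (F_max+F_min)/2 = 254.5 N
τ_a = K_W·8F_aD/(πd³) = 1.3820 × 14.903 = 20.595 MPa
τ_m = K_s·8F_mD/(πd³) = 1.1194 × 49.579 = 55.496 MPa
Soderberg: 1/n_f = τ_a/S_se + τ_m/S_sy = 20.595/361 + 55.496/720 = 0.05705 + 0.07708 = 0.13413
n_f = 1/0.13413 = 7.456

7.46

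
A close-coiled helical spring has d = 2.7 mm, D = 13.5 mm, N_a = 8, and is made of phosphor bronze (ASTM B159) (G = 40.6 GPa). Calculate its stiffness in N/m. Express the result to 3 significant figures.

13700 N/m

k = Gd⁴/(8D³N_a) = (40.6×10³ × 2.7⁴) / (8 × 13.5³ × 8)
  = 2.15765e+06 / 157464 = 13.703 N/mm = 13703 N/m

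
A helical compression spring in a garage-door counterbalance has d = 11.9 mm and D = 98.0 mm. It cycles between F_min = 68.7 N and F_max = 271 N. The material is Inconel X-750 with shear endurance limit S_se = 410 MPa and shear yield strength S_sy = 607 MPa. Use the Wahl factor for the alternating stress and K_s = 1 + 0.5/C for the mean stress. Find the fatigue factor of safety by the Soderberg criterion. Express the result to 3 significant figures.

C = D/d = 98.0/11.9 = 8.2353; K_W = (4C−1)/(4C−4)+0.615/C = 1.1783; K_s = 1+0.5/C = 1.0607
F_a = (F_max−F_min)/2 = 101.15 N; F_m = (F_max+F_min)/2 = 169.85 N
τ_a = K_W·8F_aD/(πd³) = 1.1783 × 14.979 = 17.651 MPa
τ_m = K_s·8F_mD/(πd³) = 1.0607 × 25.153 = 26.68 MPa
Soderberg: 1/n_f = τ_a/S_se + τ_m/S_sy = 17.651/410 + 26.68/607 = 0.04305 + 0.04395 = 0.087005
n_f = 1/0.087005 = 11.49

11.5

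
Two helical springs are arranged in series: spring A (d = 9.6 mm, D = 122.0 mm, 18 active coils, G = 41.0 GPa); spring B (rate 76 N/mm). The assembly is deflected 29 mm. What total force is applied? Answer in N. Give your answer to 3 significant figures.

k_A = Gd⁴/(8D³N_a) = (41.0×10³)(9.6⁴)/(8·122.0³·18) = 1.3318 N/mm
Series: 1/k_eq = 1/1.3318 + 1/76 = 0.76404; k_eq = 1.3088 N/mm
F = k_eq·δ = 1.3088·29 = 37.956 N

38.0 N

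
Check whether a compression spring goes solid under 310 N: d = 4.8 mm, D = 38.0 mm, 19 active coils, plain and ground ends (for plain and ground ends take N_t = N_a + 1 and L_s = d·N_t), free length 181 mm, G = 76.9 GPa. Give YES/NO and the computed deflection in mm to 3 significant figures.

k = Gd⁴/(8D³N_a) = (76.9×10³)(4.8⁴)/(8·38.0³·19) = 4.8944 N/mm
N_t = 20; L_s = 4.8·20 = 96 mm; δ_solid = L₀ − L_s = 181 − 96 = 85 mm
δ = F/k = 310/4.8944 = 63.338 mm
δ < δ_solid → spring does not go solid

NO, δ = 63.3 mm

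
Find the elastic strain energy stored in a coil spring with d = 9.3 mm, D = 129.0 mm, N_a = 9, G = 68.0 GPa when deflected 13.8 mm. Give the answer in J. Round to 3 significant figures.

0.313 J

k = Gd⁴/(8D³N_a) = (68.0×10³)(9.3⁴)/(8·129.0³·9) = 3.2911 N/mm
U = ½kδ² = 0.5 × 3.2911 × 13.8² = 313.38 N·mm = 0.31338 J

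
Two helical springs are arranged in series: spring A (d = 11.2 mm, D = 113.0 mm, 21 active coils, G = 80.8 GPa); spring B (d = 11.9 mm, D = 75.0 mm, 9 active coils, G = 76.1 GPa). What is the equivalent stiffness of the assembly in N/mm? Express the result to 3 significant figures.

k_A = Gd⁴/(8D³N_a) = (80.8×10³)(11.2⁴)/(8·113.0³·21) = 5.2449 N/mm
k_B = Gd⁴/(8D³N_a) = (76.1×10³)(11.9⁴)/(8·75.0³·9) = 50.241 N/mm
Series: 1/k_eq = 1/5.2449 + 1/50.241 = 0.21056; k_eq = 4.7491 N/mm

4.75 N/mm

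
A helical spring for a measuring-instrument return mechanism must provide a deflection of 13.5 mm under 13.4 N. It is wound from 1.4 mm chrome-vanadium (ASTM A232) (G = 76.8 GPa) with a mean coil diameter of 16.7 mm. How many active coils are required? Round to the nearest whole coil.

8

Required rate k = F/δ = 13.4/13.5 = 0.99259 N/mm
N_a = Gd⁴/(8D³k) = (76.8×10³ × 1.4⁴)/(8 × 16.7³ × 0.99259)
    = 295035 / 36983.7 = 7.977 → 8 coils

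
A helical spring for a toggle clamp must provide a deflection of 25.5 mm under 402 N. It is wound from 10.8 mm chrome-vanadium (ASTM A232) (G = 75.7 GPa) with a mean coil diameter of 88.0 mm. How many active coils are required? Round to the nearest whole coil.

12

Required rate k = F/δ = 402/25.5 = 15.765 N/mm
N_a = Gd⁴/(8D³k) = (75.7×10³ × 10.8⁴)/(8 × 88.0³ × 15.765)
    = 1.02989e+09 / 8.59456e+07 = 11.98 → 12 coils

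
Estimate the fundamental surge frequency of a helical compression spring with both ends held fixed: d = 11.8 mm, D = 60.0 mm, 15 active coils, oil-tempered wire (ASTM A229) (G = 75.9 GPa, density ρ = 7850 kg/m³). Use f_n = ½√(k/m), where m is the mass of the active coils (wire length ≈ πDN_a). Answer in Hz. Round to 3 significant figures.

k = Gd⁴/(8D³N_a) = (75.9×10³)(11.8⁴)/(8·60.0³·15) = 56.772 N/mm = 56772 N/m
Wire length L = πDN_a = π·60.0·15 = 2827.4 mm
m = ρ·(πd²/4)·L = 7850 × 109.36×10⁻⁶ m² × 2.8274 m = 2.4273 kg
f_n = ½√(k/m) = 0.5·√(56772/2.4273) = 0.5·√(23389) = 76.468 Hz

76.5 Hz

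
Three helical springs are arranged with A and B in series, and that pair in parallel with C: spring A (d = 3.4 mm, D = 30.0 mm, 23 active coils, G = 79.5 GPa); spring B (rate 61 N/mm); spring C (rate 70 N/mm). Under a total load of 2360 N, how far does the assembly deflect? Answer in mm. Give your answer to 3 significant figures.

32.7 mm

k_A = Gd⁴/(8D³N_a) = (79.5×10³)(3.4⁴)/(8·30.0³·23) = 2.1385 N/mm
Springs A,B series: k_AB = 1/(1/2.1385+1/61) = 2.066 N/mm; parallel with C: k_eq = 2.066+70 = 72.066 N/mm
δ = F/k_eq = 2360/72.066 = 32.748 mm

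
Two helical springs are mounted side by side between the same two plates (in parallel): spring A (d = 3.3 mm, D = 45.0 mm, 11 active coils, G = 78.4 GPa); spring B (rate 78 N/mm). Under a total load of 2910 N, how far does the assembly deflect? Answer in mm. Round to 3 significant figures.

k_A = Gd⁴/(8D³N_a) = (78.4×10³)(3.3⁴)/(8·45.0³·11) = 1.1594 N/mm
Parallel: k_eq = 1.1594 + 78 = 79.159 N/mm
δ = F/k_eq = 2910/79.159 = 36.761 mm

36.8 mm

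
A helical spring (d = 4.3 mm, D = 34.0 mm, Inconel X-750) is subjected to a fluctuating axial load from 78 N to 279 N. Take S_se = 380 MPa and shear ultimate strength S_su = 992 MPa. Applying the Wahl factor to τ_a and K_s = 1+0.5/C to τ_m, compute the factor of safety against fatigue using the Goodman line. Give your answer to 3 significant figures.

1.82

C = D/d = 34.0/4.3 = 7.9070; K_W = (4C−1)/(4C−4)+0.615/C = 1.1864; K_s = 1+0.5/C = 1.0632
F_a = (F_max−F_min)/2 = 100.5 N; F_m = (F_max+F_min)/2 = 178.5 N
τ_a = K_W·8F_aD/(πd³) = 1.1864 × 109.44 = 129.84 MPa
τ_m = K_s·8F_mD/(πd³) = 1.0632 × 194.38 = 206.67 MPa
Goodman: 1/n_f = τ_a/S_se + τ_m/S_su = 129.84/380 + 206.67/992 = 0.34168 + 0.20834 = 0.55001
n_f = 1/0.55001 = 1.818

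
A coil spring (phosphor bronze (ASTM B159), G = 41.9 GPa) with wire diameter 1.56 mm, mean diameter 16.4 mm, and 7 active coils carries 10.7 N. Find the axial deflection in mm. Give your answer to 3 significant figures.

10.7 mm

k = Gd⁴/(8D³N_a) = (41.9×10³)(1.56⁴)/(8·16.4³·7) = 1.0046 N/mm
δ = F/k = 10.7 / 1.0046 = 10.651 mm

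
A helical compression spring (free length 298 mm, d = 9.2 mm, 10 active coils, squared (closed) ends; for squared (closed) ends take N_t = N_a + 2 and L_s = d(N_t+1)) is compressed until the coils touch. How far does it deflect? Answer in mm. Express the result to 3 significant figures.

N_t = 12; L_s = 9.2·13 = 119.6 mm
δ_solid = L₀ − L_s = 298 − 119.6 = 178.4 mm

178 mm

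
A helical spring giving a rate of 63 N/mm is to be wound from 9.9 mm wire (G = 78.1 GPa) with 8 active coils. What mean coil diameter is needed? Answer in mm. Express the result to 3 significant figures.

D = (Gd⁴/(8N_a·k))^(1/3) = (78.1×10³·9.9⁴/(8·8·63))^(1/3)
  = (186068)^(1/3) = 57.0896 mm

57.1 mm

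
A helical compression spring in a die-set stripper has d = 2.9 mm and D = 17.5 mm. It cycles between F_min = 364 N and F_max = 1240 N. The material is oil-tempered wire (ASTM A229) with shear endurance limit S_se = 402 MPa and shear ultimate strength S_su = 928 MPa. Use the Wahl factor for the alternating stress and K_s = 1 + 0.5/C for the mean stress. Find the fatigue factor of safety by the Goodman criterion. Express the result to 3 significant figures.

0.238

C = D/d = 17.5/2.9 = 6.0345; K_W = (4C−1)/(4C−4)+0.615/C = 1.2509; K_s = 1+0.5/C = 1.0829
F_a = (F_max−F_min)/2 = 438 N; F_m = (F_max+F_min)/2 = 802 N
τ_a = K_W·8F_aD/(πd³) = 1.2509 × 800.31 = 1001.1 MPa
τ_m = K_s·8F_mD/(πd³) = 1.0829 × 1465.4 = 1586.8 MPa
Goodman: 1/n_f = τ_a/S_se + τ_m/S_su = 1001.1/402 + 1586.8/928 = 2.49029 + 1.70994 = 4.2002
n_f = 1/4.2002 = 0.2381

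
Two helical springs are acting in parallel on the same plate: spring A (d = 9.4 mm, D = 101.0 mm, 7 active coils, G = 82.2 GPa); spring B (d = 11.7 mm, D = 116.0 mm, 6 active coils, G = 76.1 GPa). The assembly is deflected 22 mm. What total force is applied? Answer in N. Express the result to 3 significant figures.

k_A = Gd⁴/(8D³N_a) = (82.2×10³)(9.4⁴)/(8·101.0³·7) = 11.123 N/mm
k_B = Gd⁴/(8D³N_a) = (76.1×10³)(11.7⁴)/(8·116.0³·6) = 19.033 N/mm
Parallel: k_eq = 11.123 + 19.033 = 30.156 N/mm
F = k_eq·δ = 30.156·22 = 663.44 N

663 N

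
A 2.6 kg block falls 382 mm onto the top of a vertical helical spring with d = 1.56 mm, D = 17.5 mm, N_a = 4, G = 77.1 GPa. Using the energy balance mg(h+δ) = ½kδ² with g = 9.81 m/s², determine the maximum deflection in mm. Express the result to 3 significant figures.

95.7 mm

k = Gd⁴/(8D³N_a) = (77.1×10³)(1.56⁴)/(8·17.5³·4) = 2.6625 N/mm
W = mg = 2.6 × 9.81 = 25.506 N
½kδ² − Wδ − Wh = 0 → δ = (W + √(W² + 2kWh))/k
δ = (25.506 + √(650.56 + 51882.9))/2.6625 = (25.506 + 229.2)/2.6625 = 95.665 mm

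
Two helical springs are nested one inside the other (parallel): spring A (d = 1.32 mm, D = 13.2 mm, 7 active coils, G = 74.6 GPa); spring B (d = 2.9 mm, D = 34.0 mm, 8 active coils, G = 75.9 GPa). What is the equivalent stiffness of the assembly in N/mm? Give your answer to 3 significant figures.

3.89 N/mm

k_A = Gd⁴/(8D³N_a) = (74.6×10³)(1.32⁴)/(8·13.2³·7) = 1.7584 N/mm
k_B = Gd⁴/(8D³N_a) = (75.9×10³)(2.9⁴)/(8·34.0³·8) = 2.1341 N/mm
Parallel: k_eq = 1.7584 + 2.1341 = 3.8925 N/mm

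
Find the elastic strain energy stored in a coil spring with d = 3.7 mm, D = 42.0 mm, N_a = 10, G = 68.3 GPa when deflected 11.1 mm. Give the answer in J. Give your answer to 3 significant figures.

0.133 J

k = Gd⁴/(8D³N_a) = (68.3×10³)(3.7⁴)/(8·42.0³·10) = 2.1597 N/mm
U = ½kδ² = 0.5 × 2.1597 × 11.1² = 133.05 N·mm = 0.13305 J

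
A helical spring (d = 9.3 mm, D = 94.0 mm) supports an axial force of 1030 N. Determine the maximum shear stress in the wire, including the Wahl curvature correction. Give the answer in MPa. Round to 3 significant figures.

350 MPa

Spring index C = D/d = 94.0/9.3 = 10.1075
K_W = (4C−1)/(4C−4) + 0.615/C = 39.430/36.430 + 0.0608 = 1.1432
τ₀ = 8FD/(πd³) = 8·1030·94.0/(π·9.3³) = 774560/2527 = 306.52 MPa
τ_max = K·τ₀ = 1.1432 × 306.52 = 350.41 MPa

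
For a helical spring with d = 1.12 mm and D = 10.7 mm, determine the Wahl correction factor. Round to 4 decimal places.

C = D/d = 10.7/1.12 = 9.5536
K_W = (4C−1)/(4C−4) + 0.615/C = 37.214/34.214 + 0.0644 = 1.1521

1.1521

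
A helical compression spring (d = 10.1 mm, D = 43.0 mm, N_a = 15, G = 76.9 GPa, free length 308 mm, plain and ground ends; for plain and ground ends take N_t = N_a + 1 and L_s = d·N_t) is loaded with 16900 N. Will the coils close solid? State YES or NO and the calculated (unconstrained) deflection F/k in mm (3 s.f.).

k = Gd⁴/(8D³N_a) = (76.9×10³)(10.1⁴)/(8·43.0³·15) = 83.874 N/mm
N_t = 16; L_s = 10.1·16 = 161.6 mm; δ_solid = L₀ − L_s = 308 − 161.6 = 146.4 mm
δ = F/k = 16900/83.874 = 201.49 mm
δ ≥ δ_solid → spring goes solid

YES, δ = 201 mm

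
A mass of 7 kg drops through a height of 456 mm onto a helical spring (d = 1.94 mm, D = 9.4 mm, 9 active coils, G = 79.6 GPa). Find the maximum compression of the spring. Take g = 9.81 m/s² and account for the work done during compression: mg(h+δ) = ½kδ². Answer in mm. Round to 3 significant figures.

k = Gd⁴/(8D³N_a) = (79.6×10³)(1.94⁴)/(8·9.4³·9) = 18.854 N/mm
W = mg = 7 × 9.81 = 68.67 N
½kδ² − Wδ − Wh = 0 → δ = (W + √(W² + 2kWh))/k
δ = (68.67 + √(4715.6 + 1.18077e+06))/18.854 = (68.67 + 1088.8)/18.854 = 61.391 mm

61.4 mm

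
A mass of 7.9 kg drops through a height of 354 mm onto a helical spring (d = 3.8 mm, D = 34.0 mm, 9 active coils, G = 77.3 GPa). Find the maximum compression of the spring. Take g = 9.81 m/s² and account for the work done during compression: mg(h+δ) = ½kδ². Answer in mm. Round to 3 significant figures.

k = Gd⁴/(8D³N_a) = (77.3×10³)(3.8⁴)/(8·34.0³·9) = 5.6957 N/mm
W = mg = 7.9 × 9.81 = 77.499 N
½kδ² − Wδ − Wh = 0 → δ = (W + √(W² + 2kWh))/k
δ = (77.499 + √(6006.1 + 312517))/5.6957 = (77.499 + 564.38)/5.6957 = 112.7 mm

113 mm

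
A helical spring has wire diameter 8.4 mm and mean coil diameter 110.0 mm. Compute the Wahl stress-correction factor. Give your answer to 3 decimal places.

C = D/d = 110.0/8.4 = 13.0952
K_W = (4C−1)/(4C−4) + 0.615/C = 51.381/48.381 + 0.0470 = 1.1090

1.109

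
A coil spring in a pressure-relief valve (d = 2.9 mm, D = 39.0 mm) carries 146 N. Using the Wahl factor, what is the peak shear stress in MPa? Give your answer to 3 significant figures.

658 MPa

Spring index C = D/d = 39.0/2.9 = 13.4483
K_W = (4C−1)/(4C−4) + 0.615/C = 52.793/49.793 + 0.0457 = 1.1060
τ₀ = 8FD/(πd³) = 8·146·39.0/(π·2.9³) = 45552/76.62 = 594.52 MPa
τ_max = K·τ₀ = 1.1060 × 594.52 = 657.52 MPa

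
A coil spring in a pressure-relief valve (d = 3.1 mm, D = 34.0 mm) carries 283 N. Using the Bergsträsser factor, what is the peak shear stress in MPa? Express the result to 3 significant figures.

Spring index C = D/d = 34.0/3.1 = 10.9677
K_B = (4C+2)/(4C−3) = 45.871/40.871 = 1.1223
τ₀ = 8FD/(πd³) = 8·283·34.0/(π·3.1³) = 76976/93.591 = 822.47 MPa
τ_max = K·τ₀ = 1.1223 × 822.47 = 923.09 MPa

923 MPa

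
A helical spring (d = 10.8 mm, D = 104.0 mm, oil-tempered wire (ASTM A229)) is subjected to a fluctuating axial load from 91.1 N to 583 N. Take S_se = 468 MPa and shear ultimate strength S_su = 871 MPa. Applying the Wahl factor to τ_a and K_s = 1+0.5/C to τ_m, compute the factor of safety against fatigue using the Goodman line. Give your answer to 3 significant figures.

4.70

C = D/d = 104.0/10.8 = 9.6296; K_W = (4C−1)/(4C−4)+0.615/C = 1.1508; K_s = 1+0.5/C = 1.0519
F_a = (F_max−F_min)/2 = 245.95 N; F_m = (F_max+F_min)/2 = 337.05 N
τ_a = K_W·8F_aD/(πd³) = 1.1508 × 51.707 = 59.503 MPa
τ_m = K_s·8F_mD/(πd³) = 1.0519 × 70.859 = 74.538 MPa
Goodman: 1/n_f = τ_a/S_se + τ_m/S_su = 59.503/468 + 74.538/871 = 0.12714 + 0.08558 = 0.21272
n_f = 1/0.21272 = 4.701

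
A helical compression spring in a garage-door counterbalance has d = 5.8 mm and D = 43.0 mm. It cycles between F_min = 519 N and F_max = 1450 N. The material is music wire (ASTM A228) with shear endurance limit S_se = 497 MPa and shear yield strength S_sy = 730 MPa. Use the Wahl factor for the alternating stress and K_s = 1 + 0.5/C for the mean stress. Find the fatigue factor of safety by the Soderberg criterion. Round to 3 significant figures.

0.695

C = D/d = 43.0/5.8 = 7.4138; K_W = (4C−1)/(4C−4)+0.615/C = 1.1999; K_s = 1+0.5/C = 1.0674
F_a = (F_max−F_min)/2 = 465.5 N; F_m = (F_max+F_min)/2 = 984.5 N
τ_a = K_W·8F_aD/(πd³) = 1.1999 × 261.24 = 313.46 MPa
τ_m = K_s·8F_mD/(πd³) = 1.0674 × 552.51 = 589.77 MPa
Soderberg: 1/n_f = τ_a/S_se + τ_m/S_sy = 313.46/497 + 589.77/730 = 0.63071 + 0.80791 = 1.4386
n_f = 1/1.4386 = 0.6951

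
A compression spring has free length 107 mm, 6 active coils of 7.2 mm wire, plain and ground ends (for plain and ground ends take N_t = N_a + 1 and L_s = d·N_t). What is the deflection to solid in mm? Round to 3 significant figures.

N_t = 7; L_s = 7.2·7 = 50.4 mm
δ_solid = L₀ − L_s = 107 − 50.4 = 56.6 mm

56.6 mm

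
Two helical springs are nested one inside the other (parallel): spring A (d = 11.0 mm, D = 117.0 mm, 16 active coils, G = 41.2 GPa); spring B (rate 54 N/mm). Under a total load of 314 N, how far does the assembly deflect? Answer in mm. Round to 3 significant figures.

5.51 mm

k_A = Gd⁴/(8D³N_a) = (41.2×10³)(11.0⁴)/(8·117.0³·16) = 2.9424 N/mm
Parallel: k_eq = 2.9424 + 54 = 56.942 N/mm
δ = F/k_eq = 314/56.942 = 5.5143 mm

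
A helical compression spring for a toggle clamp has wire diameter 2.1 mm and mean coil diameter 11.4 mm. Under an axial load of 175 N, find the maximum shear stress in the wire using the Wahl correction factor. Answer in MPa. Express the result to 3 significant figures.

Spring index C = D/d = 11.4/2.1 = 5.4286
K_W = (4C−1)/(4C−4) + 0.615/C = 20.714/17.714 + 0.1133 = 1.2826
τ₀ = 8FD/(πd³) = 8·175·11.4/(π·2.1³) = 15960/29.094 = 548.56 MPa
τ_max = K·τ₀ = 1.2826 × 548.56 = 703.61 MPa

704 MPa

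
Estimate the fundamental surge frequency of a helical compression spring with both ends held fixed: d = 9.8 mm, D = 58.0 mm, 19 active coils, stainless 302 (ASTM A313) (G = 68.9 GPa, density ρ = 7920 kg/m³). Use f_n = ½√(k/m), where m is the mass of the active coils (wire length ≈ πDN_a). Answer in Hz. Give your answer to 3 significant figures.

50.9 Hz

k = Gd⁴/(8D³N_a) = (68.9×10³)(9.8⁴)/(8·58.0³·19) = 21.429 N/mm = 21429 N/m
Wire length L = πDN_a = π·58.0·19 = 3462 mm
m = ρ·(πd²/4)·L = 7920 × 75.43×10⁻⁶ m² × 3.462 m = 2.0682 kg
f_n = ½√(k/m) = 0.5·√(21429/2.0682) = 0.5·√(10361) = 50.894 Hz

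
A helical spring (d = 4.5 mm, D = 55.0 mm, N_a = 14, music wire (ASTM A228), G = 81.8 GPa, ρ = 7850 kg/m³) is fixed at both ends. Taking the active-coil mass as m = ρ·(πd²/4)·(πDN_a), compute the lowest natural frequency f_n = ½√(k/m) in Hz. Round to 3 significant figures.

k = Gd⁴/(8D³N_a) = (81.8×10³)(4.5⁴)/(8·55.0³·14) = 1.8001 N/mm = 1800.1 N/m
Wire length L = πDN_a = π·55.0·14 = 2419 mm
m = ρ·(πd²/4)·L = 7850 × 15.904×10⁻⁶ m² × 2.419 m = 0.30201 kg
f_n = ½√(k/m) = 0.5·√(1800.1/0.30201) = 0.5·√(5960.4) = 38.602 Hz

38.6 Hz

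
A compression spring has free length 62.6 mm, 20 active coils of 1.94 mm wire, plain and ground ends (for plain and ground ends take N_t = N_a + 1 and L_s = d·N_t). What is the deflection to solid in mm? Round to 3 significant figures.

N_t = 21; L_s = 1.94·21 = 40.74 mm
δ_solid = L₀ − L_s = 62.6 − 40.74 = 21.86 mm

21.9 mm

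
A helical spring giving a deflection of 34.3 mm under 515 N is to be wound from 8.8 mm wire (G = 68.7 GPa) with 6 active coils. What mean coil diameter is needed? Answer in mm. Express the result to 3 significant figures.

Required rate k = F/δ = 515/34.3 = 15.015 N/mm
D = (Gd⁴/(8N_a·k))^(1/3) = (68.7×10³·8.8⁴/(8·6·15.015))^(1/3)
  = (571654)^(1/3) = 82.9936 mm

83.0 mm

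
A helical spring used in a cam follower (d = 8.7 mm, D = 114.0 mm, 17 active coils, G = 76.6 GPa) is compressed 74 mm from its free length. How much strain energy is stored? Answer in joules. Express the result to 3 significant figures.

k = Gd⁴/(8D³N_a) = (76.6×10³)(8.7⁴)/(8·114.0³·17) = 2.178 N/mm
U = ½kδ² = 0.5 × 2.178 × 74² = 5963.3 N·mm = 5.9633 J

5.96 J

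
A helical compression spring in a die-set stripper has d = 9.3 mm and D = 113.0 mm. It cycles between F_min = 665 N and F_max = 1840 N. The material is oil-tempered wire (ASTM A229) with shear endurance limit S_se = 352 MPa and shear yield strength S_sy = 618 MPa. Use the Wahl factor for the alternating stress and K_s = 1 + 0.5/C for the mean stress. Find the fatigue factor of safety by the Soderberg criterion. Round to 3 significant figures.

C = D/d = 113.0/9.3 = 12.1505; K_W = (4C−1)/(4C−4)+0.615/C = 1.1179; K_s = 1+0.5/C = 1.0412
F_a = (F_max−F_min)/2 = 587.5 N; F_m = (F_max+F_min)/2 = 1252.5 N
τ_a = K_W·8F_aD/(πd³) = 1.1179 × 210.17 = 234.95 MPa
τ_m = K_s·8F_mD/(πd³) = 1.0412 × 448.07 = 466.51 MPa
Soderberg: 1/n_f = τ_a/S_se + τ_m/S_sy = 234.95/352 + 466.51/618 = 0.66747 + 0.75487 = 1.4223
n_f = 1/1.4223 = 0.7031

0.703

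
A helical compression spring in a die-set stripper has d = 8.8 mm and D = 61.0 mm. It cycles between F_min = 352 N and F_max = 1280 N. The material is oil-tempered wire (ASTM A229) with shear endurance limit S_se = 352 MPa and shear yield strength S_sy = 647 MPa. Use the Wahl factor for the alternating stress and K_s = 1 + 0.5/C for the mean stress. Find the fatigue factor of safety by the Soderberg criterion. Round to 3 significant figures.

C = D/d = 61.0/8.8 = 6.9318; K_W = (4C−1)/(4C−4)+0.615/C = 1.2152; K_s = 1+0.5/C = 1.0721
F_a = (F_max−F_min)/2 = 464 N; F_m = (F_max+F_min)/2 = 816 N
τ_a = K_W·8F_aD/(πd³) = 1.2152 × 105.76 = 128.52 MPa
τ_m = K_s·8F_mD/(πd³) = 1.0721 × 186 = 199.42 MPa
Soderberg: 1/n_f = τ_a/S_se + τ_m/S_sy = 128.52/352 + 199.42/647 = 0.36512 + 0.30822 = 0.67333
n_f = 1/0.67333 = 1.485

1.49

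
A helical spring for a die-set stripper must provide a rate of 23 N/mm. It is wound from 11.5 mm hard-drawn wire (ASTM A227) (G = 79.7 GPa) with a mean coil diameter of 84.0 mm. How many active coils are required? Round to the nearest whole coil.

N_a = Gd⁴/(8D³k) = (79.7×10³ × 11.5⁴)/(8 × 84.0³ × 23)
    = 1.39396e+09 / 1.09058e+08 = 12.78 → 13 coils

13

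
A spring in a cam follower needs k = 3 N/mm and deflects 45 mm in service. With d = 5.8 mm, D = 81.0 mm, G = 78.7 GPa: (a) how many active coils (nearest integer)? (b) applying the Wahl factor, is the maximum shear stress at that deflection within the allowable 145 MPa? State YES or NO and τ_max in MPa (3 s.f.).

N_a = Gd⁴/(8D³k) = (78.7×10³)(5.8⁴)/(8·81.0³·3) = 6.983 → N_a = 7
Actual rate k = Gd⁴/(8D³·7) = 2.9926 N/mm
Working load F = kδ = 2.9926·45 = 134.67 N
C = 81.0/5.8 = 13.9655; K_W = (4C−1)/(4C−4)+0.615/C = 1.1019
τ_max = K_W·8FD/(πd³) = 1.1019·142.36 = 156.87 MPa
τ_max > 145 MPa → exceeds allowable

(a) 7 coils; (b) NO, τ_max = 157 MPa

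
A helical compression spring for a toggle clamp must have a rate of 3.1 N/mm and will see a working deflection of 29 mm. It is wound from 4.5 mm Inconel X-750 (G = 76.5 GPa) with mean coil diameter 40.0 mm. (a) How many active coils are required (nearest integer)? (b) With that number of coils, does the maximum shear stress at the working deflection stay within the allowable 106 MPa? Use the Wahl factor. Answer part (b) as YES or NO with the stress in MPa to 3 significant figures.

(a) 20 coils; (b) NO, τ_max = 116 MPa

N_a = Gd⁴/(8D³k) = (76.5×10³)(4.5⁴)/(8·40.0³·3.1) = 19.76 → N_a = 20
Actual rate k = Gd⁴/(8D³·20) = 3.0635 N/mm
Working load F = kδ = 3.0635·29 = 88.84 N
C = 40.0/4.5 = 8.8889; K_W = (4C−1)/(4C−4)+0.615/C = 1.1643
τ_max = K_W·8FD/(πd³) = 1.1643·99.305 = 115.62 MPa
τ_max > 106 MPa → exceeds allowable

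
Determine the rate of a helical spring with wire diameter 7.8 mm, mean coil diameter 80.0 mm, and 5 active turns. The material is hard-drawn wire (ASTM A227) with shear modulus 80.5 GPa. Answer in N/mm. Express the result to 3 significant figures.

14.5 N/mm

k = Gd⁴/(8D³N_a) = (80.5×10³ × 7.8⁴) / (8 × 80.0³ × 5)
  = 2.97971e+08 / 2.048e+07 = 14.549 N/mm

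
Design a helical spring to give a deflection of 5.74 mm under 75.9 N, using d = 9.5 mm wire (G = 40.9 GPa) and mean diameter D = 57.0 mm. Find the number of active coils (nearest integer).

17

Required rate k = F/δ = 75.9/5.74 = 13.223 N/mm
N_a = Gd⁴/(8D³k) = (40.9×10³ × 9.5⁴)/(8 × 57.0³ × 13.223)
    = 3.33133e+08 / 1.95905e+07 = 17 → 17 coils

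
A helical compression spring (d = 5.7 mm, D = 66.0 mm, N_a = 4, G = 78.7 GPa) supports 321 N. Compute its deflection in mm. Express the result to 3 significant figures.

k = Gd⁴/(8D³N_a) = (78.7×10³)(5.7⁴)/(8·66.0³·4) = 9.0301 N/mm
δ = F/k = 321 / 9.0301 = 35.548 mm

35.5 mm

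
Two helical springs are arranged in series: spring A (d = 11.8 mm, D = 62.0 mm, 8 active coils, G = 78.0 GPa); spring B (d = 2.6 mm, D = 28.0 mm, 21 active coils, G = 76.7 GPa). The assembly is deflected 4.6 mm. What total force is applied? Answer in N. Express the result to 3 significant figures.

4.33 N

k_A = Gd⁴/(8D³N_a) = (78.0×10³)(11.8⁴)/(8·62.0³·8) = 99.144 N/mm
k_B = Gd⁴/(8D³N_a) = (76.7×10³)(2.6⁴)/(8·28.0³·21) = 0.9504 N/mm
Series: 1/k_eq = 1/99.144 + 1/0.9504 = 1.0623; k_eq = 0.94137 N/mm
F = k_eq·δ = 0.94137·4.6 = 4.3303 N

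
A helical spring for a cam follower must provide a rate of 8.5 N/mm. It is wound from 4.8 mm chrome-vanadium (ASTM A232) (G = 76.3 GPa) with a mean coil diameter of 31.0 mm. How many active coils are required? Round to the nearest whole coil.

20

N_a = Gd⁴/(8D³k) = (76.3×10³ × 4.8⁴)/(8 × 31.0³ × 8.5)
    = 4.05032e+07 / 2.02579e+06 = 19.99 → 20 coils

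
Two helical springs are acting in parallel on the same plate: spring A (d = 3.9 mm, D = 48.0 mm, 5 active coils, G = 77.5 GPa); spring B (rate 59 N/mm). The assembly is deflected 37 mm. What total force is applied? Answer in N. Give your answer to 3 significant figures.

2330 N

k_A = Gd⁴/(8D³N_a) = (77.5×10³)(3.9⁴)/(8·48.0³·5) = 4.053 N/mm
Parallel: k_eq = 4.053 + 59 = 63.053 N/mm
F = k_eq·δ = 63.053·37 = 2333 N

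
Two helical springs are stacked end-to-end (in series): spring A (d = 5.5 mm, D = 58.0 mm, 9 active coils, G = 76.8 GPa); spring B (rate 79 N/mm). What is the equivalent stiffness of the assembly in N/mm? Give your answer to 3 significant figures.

k_A = Gd⁴/(8D³N_a) = (76.8×10³)(5.5⁴)/(8·58.0³·9) = 5.0026 N/mm
Series: 1/k_eq = 1/5.0026 + 1/79 = 0.21255; k_eq = 4.7047 N/mm

4.70 N/mm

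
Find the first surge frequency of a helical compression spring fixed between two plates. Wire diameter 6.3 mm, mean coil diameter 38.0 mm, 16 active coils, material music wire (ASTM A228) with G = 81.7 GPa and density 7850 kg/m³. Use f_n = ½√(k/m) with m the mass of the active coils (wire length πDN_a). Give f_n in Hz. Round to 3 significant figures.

99.0 Hz

k = Gd⁴/(8D³N_a) = (81.7×10³)(6.3⁴)/(8·38.0³·16) = 18.324 N/mm = 18324 N/m
Wire length L = πDN_a = π·38.0·16 = 1910.1 mm
m = ρ·(πd²/4)·L = 7850 × 31.172×10⁻⁶ m² × 1.9101 m = 0.46741 kg
f_n = ½√(k/m) = 0.5·√(18324/0.46741) = 0.5·√(39204) = 99 Hz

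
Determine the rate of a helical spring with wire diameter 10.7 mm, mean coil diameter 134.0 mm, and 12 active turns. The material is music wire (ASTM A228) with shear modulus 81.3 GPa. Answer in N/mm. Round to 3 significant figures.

k = Gd⁴/(8D³N_a) = (81.3×10³ × 10.7⁴) / (8 × 134.0³ × 12)
  = 1.06568e+09 / 2.30986e+08 = 4.6136 N/mm

4.61 N/mm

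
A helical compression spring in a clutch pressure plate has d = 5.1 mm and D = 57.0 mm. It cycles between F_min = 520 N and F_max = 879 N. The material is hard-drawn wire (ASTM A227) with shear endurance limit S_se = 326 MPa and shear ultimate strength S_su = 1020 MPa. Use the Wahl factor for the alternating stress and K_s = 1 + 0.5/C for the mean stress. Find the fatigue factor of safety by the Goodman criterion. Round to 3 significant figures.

0.683

C = D/d = 57.0/5.1 = 11.1765; K_W = (4C−1)/(4C−4)+0.615/C = 1.1287; K_s = 1+0.5/C = 1.0447
F_a = (F_max−F_min)/2 = 179.5 N; F_m = (F_max+F_min)/2 = 699.5 N
τ_a = K_W·8F_aD/(πd³) = 1.1287 × 196.41 = 221.7 MPa
τ_m = K_s·8F_mD/(πd³) = 1.0447 × 765.41 = 799.65 MPa
Goodman: 1/n_f = τ_a/S_se + τ_m/S_su = 221.7/326 + 799.65/1020 = 0.68005 + 0.78397 = 1.464
n_f = 1/1.464 = 0.6831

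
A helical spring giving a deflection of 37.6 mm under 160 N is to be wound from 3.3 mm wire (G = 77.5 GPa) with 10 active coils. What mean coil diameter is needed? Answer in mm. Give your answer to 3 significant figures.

30.0 mm

Required rate k = F/δ = 160/37.6 = 4.2553 N/mm
D = (Gd⁴/(8N_a·k))^(1/3) = (77.5×10³·3.3⁴/(8·10·4.2553))^(1/3)
  = (26998.2)^(1/3) = 29.9993 mm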